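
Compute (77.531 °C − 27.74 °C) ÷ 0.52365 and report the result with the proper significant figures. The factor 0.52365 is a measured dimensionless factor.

95.08 °C

77.531 °C − 27.74 °C = 49.791 °C; the difference is limited to 2 decimal places (4 s.f.).
Carrying full precision, 49.791 ÷ 0.52365 = 95.0845030077… °C; 0.52365 has 5 s.f., so the result keeps min(4, 5) = 4 s.f.
Rounded to 4 significant figures: 95.08 °C.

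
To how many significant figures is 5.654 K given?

5.654: every digit is nonzero and significant.

4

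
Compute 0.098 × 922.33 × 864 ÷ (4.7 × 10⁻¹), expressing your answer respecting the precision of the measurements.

0.098 × 922.33 × 864 ÷ (4.7 × 10⁻¹) = 166160.693106…
Multiplication/division keeps the fewest significant figures: 0.098 → 2 s.f., 922.33 → 5 s.f., 864 → 3 s.f., 4.7 × 10⁻¹ → 2 s.f.; limit is 2.
Rounded to 2 significant figures: 1.7 × 10⁵.

1.7 × 10⁵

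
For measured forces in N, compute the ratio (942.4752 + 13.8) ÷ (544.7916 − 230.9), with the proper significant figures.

3.047

942.4752 + 13.8 = 956.2752, limited to 1 d.p. → 4 s.f.; 544.7916 − 230.9 = 313.8916, limited to 1 d.p. → 4 s.f.
Carrying full precision, 956.2752 ÷ 313.8916 = 3.04651414692…; keep min(4, 4) = 4 s.f.
Rounded to 4 significant figures: 3.047.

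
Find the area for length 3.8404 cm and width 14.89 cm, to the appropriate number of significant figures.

57.18 cm²

area = 3.8404 cm × 14.89 cm = 57.183556 cm².
3.8404 has 5 significant figures; 14.89 has 4.
Division/multiplication keeps the fewest: 4 significant figures.
Rounded: 57.18 cm².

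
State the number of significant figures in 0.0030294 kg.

0.0030294: leading zeros are not significant; zeros between nonzero digits are significant.

5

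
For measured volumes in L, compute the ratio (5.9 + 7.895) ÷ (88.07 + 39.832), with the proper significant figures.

0.108

5.9 + 7.895 = 13.795, limited to 1 d.p. → 3 s.f.; 88.07 + 39.832 = 127.902, limited to 2 d.p. → 5 s.f.
Carrying full precision, 13.795 ÷ 127.902 = 0.107856014761…; keep min(3, 5) = 3 s.f.
Rounded to 3 significant figures: 0.108.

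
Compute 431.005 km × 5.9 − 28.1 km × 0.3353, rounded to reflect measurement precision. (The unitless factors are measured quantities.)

2.5 × 10³ km

431.005 × 5.9 = 2542.9295 → 2.5 × 10³ km (2 s.f., last digit at the 10^2 place).
28.1 × 0.3353 = 9.42193 → 9.42 km (3 s.f., last digit at the 10^-2 place).
Difference: 2533.50757 km; keep the coarser place, 10^2.
Result: 2.5 × 10³ km.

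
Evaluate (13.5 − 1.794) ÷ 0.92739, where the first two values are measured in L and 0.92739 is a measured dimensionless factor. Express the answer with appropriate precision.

13.5 L − 1.794 L = 11.706 L; the difference is limited to 1 decimal place (3 s.f.).
Carrying full precision, 11.706 ÷ 0.92739 = 12.6225212694… L; 0.92739 has 5 s.f., so the result keeps min(3, 5) = 3 s.f.
Rounded to 3 significant figures: 12.6 L.

12.6 L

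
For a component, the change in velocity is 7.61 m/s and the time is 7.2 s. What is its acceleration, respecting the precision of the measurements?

1.1 m/s²

acceleration = 7.61 m/s ÷ 7.2 s = 1.05694444444… m/s².
7.61 has 3 significant figures; 7.2 has 2.
Division/multiplication keeps the fewest: 2 significant figures.
Rounded: 1.1 m/s².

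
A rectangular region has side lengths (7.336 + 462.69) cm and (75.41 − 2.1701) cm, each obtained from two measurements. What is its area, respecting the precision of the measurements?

7.336 + 462.69 = 470.026, limited to 2 d.p. → 5 s.f.; 75.41 − 2.1701 = 73.2399, limited to 2 d.p. → 4 s.f.
Carrying full precision, 470.026 × 73.2399 = 34424.6572374; keep min(5, 4) = 4 s.f.
Rounded to 4 significant figures: 3.442 × 10^4 cm².

3.442 × 10^4 cm²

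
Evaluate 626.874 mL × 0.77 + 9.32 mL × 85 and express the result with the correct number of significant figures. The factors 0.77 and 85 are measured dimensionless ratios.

626.874 × 0.77 = 482.69298 → 4.8 × 10² mL (2 s.f., last digit at the 10^1 place).
9.32 × 85 = 792.2 → 7.9 × 10² mL (2 s.f., last digit at the 10^1 place).
Sum: 1274.89298 mL; keep the coarser place, 10^1.
Result: 1.27 × 10³ mL.

1.27 × 10³ mL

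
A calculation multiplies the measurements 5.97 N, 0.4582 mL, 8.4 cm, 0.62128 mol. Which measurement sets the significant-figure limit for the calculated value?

5.97 N → 3 s.f.; 0.4582 mL → 4 s.f.; 8.4 cm → 2 s.f.; 0.62128 mol → 5 s.f.
The fewest is 2 significant figures, from 8.4 cm.

8.4 cm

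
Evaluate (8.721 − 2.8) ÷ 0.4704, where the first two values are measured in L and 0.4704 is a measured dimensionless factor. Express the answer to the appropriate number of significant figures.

13 L

8.721 L − 2.8 L = 5.921 L; the difference is limited to 1 decimal place (2 s.f.).
Carrying full precision, 5.921 ÷ 0.4704 = 12.5871598639… L; 0.4704 has 4 s.f., so the result keeps min(2, 4) = 2 s.f.
Rounded to 2 significant figures: 13 L.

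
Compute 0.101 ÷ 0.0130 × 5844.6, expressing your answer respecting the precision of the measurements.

0.101 ÷ 0.0130 × 5844.6 = 45408.0461538…
Multiplication/division keeps the fewest significant figures: 0.101 → 3 s.f., 0.0130 → 3 s.f., 5844.6 → 5 s.f.; limit is 3.
Rounded to 3 significant figures: 4.54 × 10⁴.

4.54 × 10⁴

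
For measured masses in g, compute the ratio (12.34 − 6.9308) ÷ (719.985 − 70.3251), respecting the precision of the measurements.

0.00833

12.34 − 6.9308 = 5.4092, limited to 2 d.p. → 3 s.f.; 719.985 − 70.3251 = 649.6599, limited to 3 d.p. → 6 s.f.
Carrying full precision, 5.4092 ÷ 649.6599 = 0.00832620267928…; keep min(3, 6) = 3 s.f.
Rounded to 3 significant figures: 0.00833.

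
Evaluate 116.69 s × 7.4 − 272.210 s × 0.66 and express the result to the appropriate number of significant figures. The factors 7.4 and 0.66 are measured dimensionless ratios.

116.69 × 7.4 = 863.506 → 8.6 × 10^2 s (2 s.f., last digit at the 10^1 place).
272.210 × 0.66 = 179.6586 → 1.8 × 10^2 s (2 s.f., last digit at the 10^1 place).
Difference: 683.8474 s; keep the coarser place, 10^1.
Result: 6.8 × 10^2 s.

6.8 × 10^2 s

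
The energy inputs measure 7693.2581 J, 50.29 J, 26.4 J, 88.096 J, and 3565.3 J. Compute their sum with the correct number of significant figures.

7693.2581 J + 50.29 J + 26.4 J + 88.096 J + 3565.3 J = 11423.3441 J.
Addition/subtraction keeps the fewest decimal places: 7693.2581 → 4 decimal places, 50.29 → 2 decimal places, 26.4 → 1 decimal place, 88.096 → 3 decimal places, 3565.3 → 1 decimal place; limit is 1.
Rounded to 1 decimal place: 11423.3 J.

11423.3 J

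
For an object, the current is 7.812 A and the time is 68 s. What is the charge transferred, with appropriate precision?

charge transferred = 7.812 A × 68 s = 531.216 C.
7.812 has 4 significant figures; 68 has 2.
Division/multiplication keeps the fewest: 2 significant figures.
Rounded: 5.3 × 10^2 C.

5.3 × 10^2 C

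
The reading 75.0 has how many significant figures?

3

75.0: trailing zeros after a decimal point are significant.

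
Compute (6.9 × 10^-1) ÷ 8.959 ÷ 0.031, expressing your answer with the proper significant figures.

(6.9 × 10^-1) ÷ 8.959 ÷ 0.031 = 2.48443626701…
Multiplication/division keeps the fewest significant figures: 6.9 × 10^-1 → 2 s.f., 8.959 → 4 s.f., 0.031 → 2 s.f.; limit is 2.
Rounded to 2 significant figures: 2.5.

2.5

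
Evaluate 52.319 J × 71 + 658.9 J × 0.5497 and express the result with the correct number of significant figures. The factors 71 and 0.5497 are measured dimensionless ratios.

52.319 × 71 = 3714.649 → 3.7 × 10^3 J (2 s.f., last digit at the 10^2 place).
658.9 × 0.5497 = 362.19733 → 362.2 J (4 s.f., last digit at the 10^-1 place).
Sum: 4076.84633 J; keep the coarser place, 10^2.
Result: 4.1 × 10^3 J.

4.1 × 10^3 J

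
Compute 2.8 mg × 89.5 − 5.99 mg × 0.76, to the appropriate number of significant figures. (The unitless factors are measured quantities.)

2.8 × 89.5 = 250.6 → 2.5 × 10² mg (2 s.f., last digit at the 10^1 place).
5.99 × 0.76 = 4.5524 → 4.6 mg (2 s.f., last digit at the 10^-1 place).
Difference: 246.0476 mg; keep the coarser place, 10^1.
Result: 2.5 × 10² mg.

2.5 × 10² mg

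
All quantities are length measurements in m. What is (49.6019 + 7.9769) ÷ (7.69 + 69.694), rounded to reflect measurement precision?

7.441 × 10^-1

49.6019 + 7.9769 = 57.5788, limited to 4 d.p. → 6 s.f.; 7.69 + 69.694 = 77.384, limited to 2 d.p. → 4 s.f.
Carrying full precision, 57.5788 ÷ 77.384 = 0.744065956787…; keep min(6, 4) = 4 s.f.
Rounded to 4 significant figures: 7.441 × 10^-1.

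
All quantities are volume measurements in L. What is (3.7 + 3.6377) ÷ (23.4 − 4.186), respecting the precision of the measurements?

3.7 + 3.6377 = 7.3377, limited to 1 d.p. → 2 s.f.; 23.4 − 4.186 = 19.214, limited to 1 d.p. → 3 s.f.
Carrying full precision, 7.3377 ÷ 19.214 = 0.381893411054…; keep min(2, 3) = 2 s.f.
Rounded to 2 significant figures: 0.38.

0.38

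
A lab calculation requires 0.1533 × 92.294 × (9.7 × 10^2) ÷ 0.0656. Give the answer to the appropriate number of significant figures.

2.1 × 10^5

0.1533 × 92.294 × (9.7 × 10^2) ÷ 0.0656 = 209210.519726…
Multiplication/division keeps the fewest significant figures: 0.1533 → 4 s.f., 92.294 → 5 s.f., 9.7 × 10^2 → 2 s.f., 0.0656 → 3 s.f.; limit is 2.
Rounded to 2 significant figures: 2.1 × 10^5.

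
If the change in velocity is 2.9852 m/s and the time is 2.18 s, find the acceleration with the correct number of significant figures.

1.37 m/s²

acceleration = 2.9852 m/s ÷ 2.18 s = 1.36935779817… m/s².
2.9852 has 5 significant figures; 2.18 has 3.
Division/multiplication keeps the fewest: 3 significant figures.
Rounded: 1.37 m/s².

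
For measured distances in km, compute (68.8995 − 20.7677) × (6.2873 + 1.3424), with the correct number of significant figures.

68.8995 − 20.7677 = 48.1318, limited to 4 d.p. → 6 s.f.; 6.2873 + 1.3424 = 7.6297, limited to 4 d.p. → 5 s.f.
Carrying full precision, 48.1318 × 7.6297 = 367.23119446; keep min(6, 5) = 5 s.f.
Rounded to 5 significant figures: 367.23 km².

367.23 km²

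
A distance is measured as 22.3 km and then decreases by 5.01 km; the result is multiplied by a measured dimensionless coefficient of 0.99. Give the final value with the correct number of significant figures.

22.3 km − 5.01 km = 17.29 km; the difference is limited to 1 decimal place (3 s.f.).
Carrying full precision, 17.29 × 0.99 = 17.1171 km; 0.99 has 2 s.f., so the result keeps min(3, 2) = 2 s.f.
Rounded to 2 significant figures: 17 km.

17 km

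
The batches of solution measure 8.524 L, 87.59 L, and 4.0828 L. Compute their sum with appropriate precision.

100.20 L

8.524 L + 87.59 L + 4.0828 L = 100.1968 L.
Addition/subtraction keeps the fewest decimal places: 8.524 → 3 decimal places, 87.59 → 2 decimal places, 4.0828 → 4 decimal places; limit is 2.
Rounded to 2 decimal places: 100.20 L.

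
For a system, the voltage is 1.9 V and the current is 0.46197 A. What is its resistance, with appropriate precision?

resistance = 1.9 V ÷ 0.46197 A = 4.11282117886… Ω.
1.9 has 2 significant figures; 0.46197 has 5.
Division/multiplication keeps the fewest: 2 significant figures.
Rounded: 4.1 Ω.

4.1 Ω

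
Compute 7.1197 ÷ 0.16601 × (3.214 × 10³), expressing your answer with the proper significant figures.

7.1197 ÷ 0.16601 × (3.214 × 10³) = 137839.381965…
Multiplication/division keeps the fewest significant figures: 7.1197 → 5 s.f., 0.16601 → 5 s.f., 3.214 × 10³ → 4 s.f.; limit is 4.
Rounded to 4 significant figures: 1.378 × 10⁵.

1.378 × 10⁵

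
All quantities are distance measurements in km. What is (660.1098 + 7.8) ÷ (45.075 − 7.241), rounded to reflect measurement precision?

660.1098 + 7.8 = 667.9098, limited to 1 d.p. → 4 s.f.; 45.075 − 7.241 = 37.834, limited to 3 d.p. → 5 s.f.
Carrying full precision, 667.9098 ÷ 37.834 = 17.6536924459…; keep min(4, 5) = 4 s.f.
Rounded to 4 significant figures: 17.65.

17.65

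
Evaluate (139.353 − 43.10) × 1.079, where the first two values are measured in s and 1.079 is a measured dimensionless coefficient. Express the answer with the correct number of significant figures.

139.353 s − 43.10 s = 96.253 s; the difference is limited to 2 decimal places (4 s.f.).
Carrying full precision, 96.253 × 1.079 = 103.856987 s; 1.079 has 4 s.f., so the result keeps min(4, 4) = 4 s.f.
Rounded to 4 significant figures: 103.9 s.

103.9 s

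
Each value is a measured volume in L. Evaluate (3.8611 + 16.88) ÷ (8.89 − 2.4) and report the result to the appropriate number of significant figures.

3.2

3.8611 + 16.88 = 20.7411, limited to 2 d.p. → 4 s.f.; 8.89 − 2.4 = 6.49, limited to 1 d.p. → 2 s.f.
Carrying full precision, 20.7411 ÷ 6.49 = 3.19585516179…; keep min(4, 2) = 2 s.f.
Rounded to 2 significant figures: 3.2.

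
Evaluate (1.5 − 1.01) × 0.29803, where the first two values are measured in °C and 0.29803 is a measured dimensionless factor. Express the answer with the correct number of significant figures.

0.1 °C

1.5 °C − 1.01 °C = 0.49 °C; the difference is limited to 1 decimal place (1 s.f.).
Carrying full precision, 0.49 × 0.29803 = 0.1460347 °C; 0.29803 has 5 s.f., so the result keeps min(1, 5) = 1 s.f.
Rounded to 1 significant figure: 0.1 °C.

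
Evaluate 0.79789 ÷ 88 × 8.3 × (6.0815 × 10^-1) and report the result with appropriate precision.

0.79789 ÷ 88 × 8.3 × (6.0815 × 10^-1) = 0.0457666530574…
Multiplication/division keeps the fewest significant figures: 0.79789 → 5 s.f., 88 → 2 s.f., 8.3 → 2 s.f., 6.0815 × 10^-1 → 5 s.f.; limit is 2.
Rounded to 2 significant figures: 0.046.

0.046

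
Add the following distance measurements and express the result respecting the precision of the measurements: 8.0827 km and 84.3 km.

92.4 km

8.0827 km + 84.3 km = 92.3827 km.
Addition/subtraction keeps the fewest decimal places: 8.0827 → 4 decimal places, 84.3 → 1 decimal place; limit is 1.
Rounded to 1 decimal place: 92.4 km.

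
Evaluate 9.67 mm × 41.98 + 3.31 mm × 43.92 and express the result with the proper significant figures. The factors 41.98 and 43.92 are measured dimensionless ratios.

551 mm

9.67 × 41.98 = 405.9466 → 406 mm (3 s.f., last digit at the 10^0 place).
3.31 × 43.92 = 145.3752 → 145 mm (3 s.f., last digit at the 10^0 place).
Sum: 551.3218 mm; keep the coarser place, 10^0.
Result: 551 mm.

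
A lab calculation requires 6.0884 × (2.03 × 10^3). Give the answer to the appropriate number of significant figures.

1.24 × 10^4

6.0884 × (2.03 × 10^3) = 12359.452
Multiplication/division keeps the fewest significant figures: 6.0884 → 5 s.f., 2.03 × 10^3 → 3 s.f.; limit is 3.
Rounded to 3 significant figures: 1.24 × 10^4.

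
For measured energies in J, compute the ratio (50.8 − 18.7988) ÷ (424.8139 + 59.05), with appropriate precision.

0.0661

50.8 − 18.7988 = 32.0012, limited to 1 d.p. → 3 s.f.; 424.8139 + 59.05 = 483.8639, limited to 2 d.p. → 5 s.f.
Carrying full precision, 32.0012 ÷ 483.8639 = 0.0661367793712…; keep min(3, 5) = 3 s.f.
Rounded to 3 significant figures: 0.0661.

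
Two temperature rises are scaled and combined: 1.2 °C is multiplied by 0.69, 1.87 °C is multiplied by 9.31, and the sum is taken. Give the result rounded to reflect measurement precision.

1.2 × 0.69 = 0.828 → 0.83 °C (2 s.f., last digit at the 10^-2 place).
1.87 × 9.31 = 17.4097 → 17.4 °C (3 s.f., last digit at the 10^-1 place).
Sum: 18.2377 °C; keep the coarser place, 10^-1.
Result: 18.2 °C.

18.2 °C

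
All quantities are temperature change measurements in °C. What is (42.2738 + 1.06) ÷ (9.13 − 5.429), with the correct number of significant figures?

42.2738 + 1.06 = 43.3338, limited to 2 d.p. → 4 s.f.; 9.13 − 5.429 = 3.701, limited to 2 d.p. → 3 s.f.
Carrying full precision, 43.3338 ÷ 3.701 = 11.7086733315…; keep min(4, 3) = 3 s.f.
Rounded to 3 significant figures: 11.7.

11.7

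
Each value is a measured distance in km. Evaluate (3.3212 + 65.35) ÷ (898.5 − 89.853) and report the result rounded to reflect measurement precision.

3.3212 + 65.35 = 68.6712, limited to 2 d.p. → 4 s.f.; 898.5 − 89.853 = 808.647, limited to 1 d.p. → 4 s.f.
Carrying full precision, 68.6712 ÷ 808.647 = 0.0849211089635…; keep min(4, 4) = 4 s.f.
Rounded to 4 significant figures: 0.08492.

0.08492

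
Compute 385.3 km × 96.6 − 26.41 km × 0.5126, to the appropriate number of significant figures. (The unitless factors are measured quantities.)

3.72 × 10⁴ km

385.3 × 96.6 = 37219.98 → 3.72 × 10⁴ km (3 s.f., last digit at the 10^2 place).
26.41 × 0.5126 = 13.537766 → 13.54 km (4 s.f., last digit at the 10^-2 place).
Difference: 37206.442234 km; keep the coarser place, 10^2.
Result: 3.72 × 10⁴ km.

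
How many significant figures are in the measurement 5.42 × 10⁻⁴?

3

5.42 × 10⁻⁴: in scientific notation every digit of the coefficient is significant.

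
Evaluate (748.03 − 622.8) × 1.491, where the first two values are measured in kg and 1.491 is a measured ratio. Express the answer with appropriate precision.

748.03 kg − 622.8 kg = 125.23 kg; the difference is limited to 1 decimal place (4 s.f.).
Carrying full precision, 125.23 × 1.491 = 186.71793 kg; 1.491 has 4 s.f., so the result keeps min(4, 4) = 4 s.f.
Rounded to 4 significant figures: 186.7 kg.

186.7 kg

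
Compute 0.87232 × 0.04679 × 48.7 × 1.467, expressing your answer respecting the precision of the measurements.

2.92

0.87232 × 0.04679 × 48.7 × 1.467 = 2.91600289001…
Multiplication/division keeps the fewest significant figures: 0.87232 → 5 s.f., 0.04679 → 4 s.f., 48.7 → 3 s.f., 1.467 → 4 s.f.; limit is 3.
Rounded to 3 significant figures: 2.92.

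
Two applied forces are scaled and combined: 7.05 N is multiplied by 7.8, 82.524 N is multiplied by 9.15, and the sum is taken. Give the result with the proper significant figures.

810. N

7.05 × 7.8 = 54.99 → 55 N (2 s.f., last digit at the 10^0 place).
82.524 × 9.15 = 755.0946 → 755 N (3 s.f., last digit at the 10^0 place).
Sum: 810.0846 N; keep the coarser place, 10^0.
Result: 810. N.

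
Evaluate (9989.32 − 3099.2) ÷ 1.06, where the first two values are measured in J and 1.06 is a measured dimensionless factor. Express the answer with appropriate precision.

6.50 × 10^3 J

9989.32 J − 3099.2 J = 6890.12 J; the difference is limited to 1 decimal place (5 s.f.).
Carrying full precision, 6890.12 ÷ 1.06 = 6500.11320755… J; 1.06 has 3 s.f., so the result keeps min(5, 3) = 3 s.f.
Rounded to 3 significant figures: 6.50 × 10^3 J.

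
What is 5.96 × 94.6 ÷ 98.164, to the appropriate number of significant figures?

5.74

5.96 × 94.6 ÷ 98.164 = 5.74361272972…
Multiplication/division keeps the fewest significant figures: 5.96 → 3 s.f., 94.6 → 3 s.f., 98.164 → 5 s.f.; limit is 3.
Rounded to 3 significant figures: 5.74.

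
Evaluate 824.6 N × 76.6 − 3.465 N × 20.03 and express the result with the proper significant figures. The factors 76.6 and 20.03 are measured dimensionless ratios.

6.31 × 10⁴ N

824.6 × 76.6 = 63164.36 → 6.32 × 10⁴ N (3 s.f., last digit at the 10^2 place).
3.465 × 20.03 = 69.40395 → 69.40 N (4 s.f., last digit at the 10^-2 place).
Difference: 63094.95605 N; keep the coarser place, 10^2.
Result: 6.31 × 10⁴ N.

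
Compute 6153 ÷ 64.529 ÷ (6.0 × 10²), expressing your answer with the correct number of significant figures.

6153 ÷ 64.529 ÷ (6.0 × 10²) = 0.158920795301…
Multiplication/division keeps the fewest significant figures: 6153 → 4 s.f., 64.529 → 5 s.f., 6.0 × 10² → 2 s.f.; limit is 2.
Rounded to 2 significant figures: 0.16.

0.16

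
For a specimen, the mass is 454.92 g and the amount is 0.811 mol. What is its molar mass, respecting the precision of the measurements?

561 g/mol

molar mass = 454.92 g ÷ 0.811 mol = 560.937114673… g/mol.
454.92 has 5 significant figures; 0.811 has 3.
Division/multiplication keeps the fewest: 3 significant figures.
Rounded: 561 g/mol.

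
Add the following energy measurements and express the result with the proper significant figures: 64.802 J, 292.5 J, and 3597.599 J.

3954.9 J

64.802 J + 292.5 J + 3597.599 J = 3954.901 J.
Addition/subtraction keeps the fewest decimal places: 64.802 → 3 decimal places, 292.5 → 1 decimal place, 3597.599 → 3 decimal places; limit is 1.
Rounded to 1 decimal place: 3954.9 J.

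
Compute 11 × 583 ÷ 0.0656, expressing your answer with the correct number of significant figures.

9.8 × 10^4

11 × 583 ÷ 0.0656 = 97759.1463415…
Multiplication/division keeps the fewest significant figures: 11 → 2 s.f., 583 → 3 s.f., 0.0656 → 3 s.f.; limit is 2.
Rounded to 2 significant figures: 9.8 × 10^4.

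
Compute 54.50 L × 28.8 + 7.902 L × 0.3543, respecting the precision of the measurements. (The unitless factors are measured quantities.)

1.57 × 10³ L

54.50 × 28.8 = 1569.6 → 1.57 × 10³ L (3 s.f., last digit at the 10^1 place).
7.902 × 0.3543 = 2.7996786 → 2.800 L (4 s.f., last digit at the 10^-3 place).
Sum: 1572.3996786 L; keep the coarser place, 10^1.
Result: 1.57 × 10³ L.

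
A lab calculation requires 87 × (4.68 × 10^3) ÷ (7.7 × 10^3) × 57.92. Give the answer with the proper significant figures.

87 × (4.68 × 10^3) ÷ (7.7 × 10^3) × 57.92 = 3062.68924675…
Multiplication/division keeps the fewest significant figures: 87 → 2 s.f., 4.68 × 10^3 → 3 s.f., 7.7 × 10^3 → 2 s.f., 57.92 → 4 s.f.; limit is 2.
Rounded to 2 significant figures: 3.1 × 10^3.

3.1 × 10^3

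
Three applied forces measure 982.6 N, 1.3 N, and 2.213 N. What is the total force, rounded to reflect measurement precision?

982.6 N + 1.3 N + 2.213 N = 986.113 N.
Addition/subtraction keeps the fewest decimal places: 982.6 → 1 decimal place, 1.3 → 1 decimal place, 2.213 → 3 decimal places; limit is 1.
Rounded to 1 decimal place: 9.861 × 10^2 N.

9.861 × 10^2 N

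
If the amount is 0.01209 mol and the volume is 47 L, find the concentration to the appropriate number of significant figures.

2.6 × 10^-4 mol/L

concentration = 0.01209 mol ÷ 47 L = 0.000257234042553… mol/L.
0.01209 has 4 significant figures; 47 has 2.
Division/multiplication keeps the fewest: 2 significant figures.
Rounded: 2.6 × 10^-4 mol/L.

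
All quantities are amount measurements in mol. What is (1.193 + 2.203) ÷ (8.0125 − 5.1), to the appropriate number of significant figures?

1.2

1.193 + 2.203 = 3.396, limited to 3 d.p. → 4 s.f.; 8.0125 − 5.1 = 2.9125, limited to 1 d.p. → 2 s.f.
Carrying full precision, 3.396 ÷ 2.9125 = 1.16600858369…; keep min(4, 2) = 2 s.f.
Rounded to 2 significant figures: 1.2.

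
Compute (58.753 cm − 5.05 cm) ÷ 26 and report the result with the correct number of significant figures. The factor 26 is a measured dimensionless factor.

2.1 cm

58.753 cm − 5.05 cm = 53.703 cm; the difference is limited to 2 decimal places (4 s.f.).
Carrying full precision, 53.703 ÷ 26 = 2.0655 cm; 26 has 2 s.f., so the result keeps min(4, 2) = 2 s.f.
Rounded to 2 significant figures: 2.1 cm.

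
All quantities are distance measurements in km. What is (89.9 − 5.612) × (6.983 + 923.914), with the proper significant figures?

7.85 × 10^4 km²

89.9 − 5.612 = 84.288, limited to 1 d.p. → 3 s.f.; 6.983 + 923.914 = 930.897, limited to 3 d.p. → 6 s.f.
Carrying full precision, 84.288 × 930.897 = 78463.446336; keep min(3, 6) = 3 s.f.
Rounded to 3 significant figures: 7.85 × 10^4 km².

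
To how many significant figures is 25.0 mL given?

25.0: trailing zeros after a decimal point are significant.

3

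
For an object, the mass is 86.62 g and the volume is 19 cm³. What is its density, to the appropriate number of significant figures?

4.6 g/cm³

density = 86.62 g ÷ 19 cm³ = 4.55894736842… g/cm³.
86.62 has 4 significant figures; 19 has 2.
Division/multiplication keeps the fewest: 2 significant figures.
Rounded: 4.6 g/cm³.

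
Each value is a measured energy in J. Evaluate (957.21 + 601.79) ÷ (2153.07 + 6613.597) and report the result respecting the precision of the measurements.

957.21 + 601.79 = 1559.00, limited to 2 d.p. → 6 s.f.; 2153.07 + 6613.597 = 8766.667, limited to 2 d.p. → 6 s.f.
Carrying full precision, 1559.00 ÷ 8766.667 = 0.177832692858…; keep min(6, 6) = 6 s.f.
Rounded to 6 significant figures: 0.177833.

0.177833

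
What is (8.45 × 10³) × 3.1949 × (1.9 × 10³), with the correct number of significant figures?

5.1 × 10⁷

(8.45 × 10³) × 3.1949 × (1.9 × 10³) = 51294119.5
Multiplication/division keeps the fewest significant figures: 8.45 × 10³ → 3 s.f., 3.1949 → 5 s.f., 1.9 × 10³ → 2 s.f.; limit is 2.
Rounded to 2 significant figures: 5.1 × 10⁷.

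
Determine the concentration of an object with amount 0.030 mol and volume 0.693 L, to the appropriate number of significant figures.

0.043 mol/L

concentration = 0.030 mol ÷ 0.693 L = 0.04329004329… mol/L.
0.030 has 2 significant figures; 0.693 has 3.
Division/multiplication keeps the fewest: 2 significant figures.
Rounded: 0.043 mol/L.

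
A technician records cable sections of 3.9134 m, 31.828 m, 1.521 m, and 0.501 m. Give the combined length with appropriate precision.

3.9134 m + 31.828 m + 1.521 m + 0.501 m = 37.7634 m.
Addition/subtraction keeps the fewest decimal places: 3.9134 → 4 decimal places, 31.828 → 3 decimal places, 1.521 → 3 decimal places, 0.501 → 3 decimal places; limit is 3.
Rounded to 3 decimal places: 37.763 m.

37.763 m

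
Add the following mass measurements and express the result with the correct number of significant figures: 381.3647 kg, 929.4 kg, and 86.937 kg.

381.3647 kg + 929.4 kg + 86.937 kg = 1397.7017 kg.
Addition/subtraction keeps the fewest decimal places: 381.3647 → 4 decimal places, 929.4 → 1 decimal place, 86.937 → 3 decimal places; limit is 1.
Rounded to 1 decimal place: 1397.7 kg.

1397.7 kg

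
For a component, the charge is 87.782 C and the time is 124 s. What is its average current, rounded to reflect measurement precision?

0.708 A

average current = 87.782 C ÷ 124 s = 0.707919354839… A.
87.782 has 5 significant figures; 124 has 3.
Division/multiplication keeps the fewest: 3 significant figures.
Rounded: 0.708 A.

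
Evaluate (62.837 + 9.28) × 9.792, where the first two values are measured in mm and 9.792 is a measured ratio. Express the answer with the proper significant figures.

62.837 mm + 9.28 mm = 72.117 mm; the sum is limited to 2 decimal places (4 s.f.).
Carrying full precision, 72.117 × 9.792 = 706.169664 mm; 9.792 has 4 s.f., so the result keeps min(4, 4) = 4 s.f.
Rounded to 4 significant figures: 706.2 mm.

706.2 mm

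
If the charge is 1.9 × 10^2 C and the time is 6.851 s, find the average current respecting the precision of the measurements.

28 A

average current = 1.9 × 10^2 C ÷ 6.851 s = 27.7331776383… A.
1.9 × 10^2 has 2 significant figures; 6.851 has 4.
Division/multiplication keeps the fewest: 2 significant figures.
Rounded: 28 A.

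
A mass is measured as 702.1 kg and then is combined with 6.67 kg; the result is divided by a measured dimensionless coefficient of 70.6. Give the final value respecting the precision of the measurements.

10.0 kg

702.1 kg + 6.67 kg = 708.77 kg; the sum is limited to 1 decimal place (4 s.f.).
Carrying full precision, 708.77 ÷ 70.6 = 10.0392351275… kg; 70.6 has 3 s.f., so the result keeps min(4, 3) = 3 s.f.
Rounded to 3 significant figures: 10.0 kg.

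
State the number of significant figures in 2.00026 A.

6

2.00026: zeros between nonzero digits are significant.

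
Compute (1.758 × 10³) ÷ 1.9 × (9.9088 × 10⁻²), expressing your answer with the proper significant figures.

92

(1.758 × 10³) ÷ 1.9 × (9.9088 × 10⁻²) = 91.6824757895…
Multiplication/division keeps the fewest significant figures: 1.758 × 10³ → 4 s.f., 1.9 → 2 s.f., 9.9088 × 10⁻² → 5 s.f.; limit is 2.
Rounded to 2 significant figures: 92.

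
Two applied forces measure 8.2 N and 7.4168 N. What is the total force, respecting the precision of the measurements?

15.6 N

8.2 N + 7.4168 N = 15.6168 N.
Addition/subtraction keeps the fewest decimal places: 8.2 → 1 decimal place, 7.4168 → 4 decimal places; limit is 1.
Rounded to 1 decimal place: 15.6 N.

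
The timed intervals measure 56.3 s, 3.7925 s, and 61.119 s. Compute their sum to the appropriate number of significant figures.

56.3 s + 3.7925 s + 61.119 s = 121.2115 s.
Addition/subtraction keeps the fewest decimal places: 56.3 → 1 decimal place, 3.7925 → 4 decimal places, 61.119 → 3 decimal places; limit is 1.
Rounded to 1 decimal place: 121.2 s.

121.2 s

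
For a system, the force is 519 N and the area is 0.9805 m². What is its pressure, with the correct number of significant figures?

pressure = 519 N ÷ 0.9805 m² = 529.321774605… Pa.
519 has 3 significant figures; 0.9805 has 4.
Division/multiplication keeps the fewest: 3 significant figures.
Rounded: 529 Pa.

529 Pa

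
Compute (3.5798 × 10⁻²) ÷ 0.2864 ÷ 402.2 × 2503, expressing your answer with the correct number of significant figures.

(3.5798 × 10⁻²) ÷ 0.2864 ÷ 402.2 × 2503 = 0.777865541894…
Multiplication/division keeps the fewest significant figures: 3.5798 × 10⁻² → 5 s.f., 0.2864 → 4 s.f., 402.2 → 4 s.f., 2503 → 4 s.f.; limit is 4.
Rounded to 4 significant figures: 0.7779.

0.7779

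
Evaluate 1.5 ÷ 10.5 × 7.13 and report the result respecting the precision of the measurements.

1.0

1.5 ÷ 10.5 × 7.13 = 1.01857142857…
Multiplication/division keeps the fewest significant figures: 1.5 → 2 s.f., 10.5 → 3 s.f., 7.13 → 3 s.f.; limit is 2.
Rounded to 2 significant figures: 1.0.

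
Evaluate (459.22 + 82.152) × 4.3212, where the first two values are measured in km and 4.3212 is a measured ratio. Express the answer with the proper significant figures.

2339.4 km

459.22 km + 82.152 km = 541.372 km; the sum is limited to 2 decimal places (5 s.f.).
Carrying full precision, 541.372 × 4.3212 = 2339.3766864 km; 4.3212 has 5 s.f., so the result keeps min(5, 5) = 5 s.f.
Rounded to 5 significant figures: 2339.4 km.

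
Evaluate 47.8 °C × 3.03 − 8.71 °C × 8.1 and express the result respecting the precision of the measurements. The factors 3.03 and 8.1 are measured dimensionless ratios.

74 °C

47.8 × 3.03 = 144.834 → 145 °C (3 s.f., last digit at the 10^0 place).
8.71 × 8.1 = 70.551 → 71 °C (2 s.f., last digit at the 10^0 place).
Difference: 74.283 °C; keep the coarser place, 10^0.
Result: 74 °C.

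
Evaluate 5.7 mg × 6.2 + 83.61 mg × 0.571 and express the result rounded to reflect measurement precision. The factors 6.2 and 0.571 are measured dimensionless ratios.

83 mg

5.7 × 6.2 = 35.34 → 35 mg (2 s.f., last digit at the 10^0 place).
83.61 × 0.571 = 47.74131 → 47.7 mg (3 s.f., last digit at the 10^-1 place).
Sum: 83.08131 mg; keep the coarser place, 10^0.
Result: 83 mg.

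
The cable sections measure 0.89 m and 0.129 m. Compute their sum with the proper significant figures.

1.02 m

0.89 m + 0.129 m = 1.019 m.
Addition/subtraction keeps the fewest decimal places: 0.89 → 2 decimal places, 0.129 → 3 decimal places; limit is 2.
Rounded to 2 decimal places: 1.02 m.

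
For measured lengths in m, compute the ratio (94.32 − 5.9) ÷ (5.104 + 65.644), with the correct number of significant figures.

94.32 − 5.9 = 88.42, limited to 1 d.p. → 3 s.f.; 5.104 + 65.644 = 70.748, limited to 3 d.p. → 5 s.f.
Carrying full precision, 88.42 ÷ 70.748 = 1.24978797987…; keep min(3, 5) = 3 s.f.
Rounded to 3 significant figures: 1.25.

1.25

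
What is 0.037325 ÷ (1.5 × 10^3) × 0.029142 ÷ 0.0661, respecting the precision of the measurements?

0.037325 ÷ (1.5 × 10^3) × 0.029142 ÷ 0.0661 = 0.0000109705007564…
Multiplication/division keeps the fewest significant figures: 0.037325 → 5 s.f., 1.5 × 10^3 → 2 s.f., 0.029142 → 5 s.f., 0.0661 → 3 s.f.; limit is 2.
Rounded to 2 significant figures: 1.1 × 10^-5.

1.1 × 10^-5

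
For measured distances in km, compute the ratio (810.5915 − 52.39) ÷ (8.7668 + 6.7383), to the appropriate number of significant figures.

810.5915 − 52.39 = 758.2015, limited to 2 d.p. → 5 s.f.; 8.7668 + 6.7383 = 15.5051, limited to 4 d.p. → 6 s.f.
Carrying full precision, 758.2015 ÷ 15.5051 = 48.9001360843…; keep min(5, 6) = 5 s.f.
Rounded to 5 significant figures: 48.900.

48.900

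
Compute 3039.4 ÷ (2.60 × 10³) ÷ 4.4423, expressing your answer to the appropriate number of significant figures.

3039.4 ÷ (2.60 × 10³) ÷ 4.4423 = 0.263151970826…
Multiplication/division keeps the fewest significant figures: 3039.4 → 5 s.f., 2.60 × 10³ → 3 s.f., 4.4423 → 5 s.f.; limit is 3.
Rounded to 3 significant figures: 0.263.

0.263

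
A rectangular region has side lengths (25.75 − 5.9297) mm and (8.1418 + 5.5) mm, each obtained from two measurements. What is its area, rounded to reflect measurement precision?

25.75 − 5.9297 = 19.8203, limited to 2 d.p. → 4 s.f.; 8.1418 + 5.5 = 13.6418, limited to 1 d.p. → 3 s.f.
Carrying full precision, 19.8203 × 13.6418 = 270.38456854; keep min(4, 3) = 3 s.f.
Rounded to 3 significant figures: 2.70 × 10^2 mm².

2.70 × 10^2 mm²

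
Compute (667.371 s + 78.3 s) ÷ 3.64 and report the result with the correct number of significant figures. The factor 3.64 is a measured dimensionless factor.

205 s

667.371 s + 78.3 s = 745.671 s; the sum is limited to 1 decimal place (4 s.f.).
Carrying full precision, 745.671 ÷ 3.64 = 204.85467033… s; 3.64 has 3 s.f., so the result keeps min(4, 3) = 3 s.f.
Rounded to 3 significant figures: 205 s.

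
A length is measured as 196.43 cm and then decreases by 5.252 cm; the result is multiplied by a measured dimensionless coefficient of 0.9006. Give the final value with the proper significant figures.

196.43 cm − 5.252 cm = 191.178 cm; the difference is limited to 2 decimal places (5 s.f.).
Carrying full precision, 191.178 × 0.9006 = 172.1749068 cm; 0.9006 has 4 s.f., so the result keeps min(5, 4) = 4 s.f.
Rounded to 4 significant figures: 172.2 cm.

172.2 cm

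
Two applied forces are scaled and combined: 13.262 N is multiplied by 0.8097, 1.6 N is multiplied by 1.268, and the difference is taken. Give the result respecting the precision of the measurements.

8.7 N

13.262 × 0.8097 = 10.7382414 → 10.74 N (4 s.f., last digit at the 10^-2 place).
1.6 × 1.268 = 2.0288 → 2.0 N (2 s.f., last digit at the 10^-1 place).
Difference: 8.7094414 N; keep the coarser place, 10^-1.
Result: 8.7 N.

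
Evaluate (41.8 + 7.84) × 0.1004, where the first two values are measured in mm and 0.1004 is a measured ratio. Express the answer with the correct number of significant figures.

41.8 mm + 7.84 mm = 49.64 mm; the sum is limited to 1 decimal place (3 s.f.).
Carrying full precision, 49.64 × 0.1004 = 4.983856 mm; 0.1004 has 4 s.f., so the result keeps min(3, 4) = 3 s.f.
Rounded to 3 significant figures: 4.98 mm.

4.98 mm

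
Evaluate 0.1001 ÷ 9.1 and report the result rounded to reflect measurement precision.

1.1 × 10^-2

0.1001 ÷ 9.1 = 0.011
Multiplication/division keeps the fewest significant figures: 0.1001 → 4 s.f., 9.1 → 2 s.f.; limit is 2.
Rounded to 2 significant figures: 1.1 × 10^-2.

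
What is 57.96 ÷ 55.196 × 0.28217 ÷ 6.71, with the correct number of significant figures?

0.0442

57.96 ÷ 55.196 × 0.28217 ÷ 6.71 = 0.0441579688543…
Multiplication/division keeps the fewest significant figures: 57.96 → 4 s.f., 55.196 → 5 s.f., 0.28217 → 5 s.f., 6.71 → 3 s.f.; limit is 3.
Rounded to 3 significant figures: 0.0442.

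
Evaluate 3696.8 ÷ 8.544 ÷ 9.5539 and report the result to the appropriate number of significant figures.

45.29

3696.8 ÷ 8.544 ÷ 9.5539 = 45.2880920485…
Multiplication/division keeps the fewest significant figures: 3696.8 → 5 s.f., 8.544 → 4 s.f., 9.5539 → 5 s.f.; limit is 4.
Rounded to 4 significant figures: 45.29.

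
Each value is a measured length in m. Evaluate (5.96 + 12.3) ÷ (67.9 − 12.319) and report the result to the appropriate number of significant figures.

5.96 + 12.3 = 18.26, limited to 1 d.p. → 3 s.f.; 67.9 − 12.319 = 55.581, limited to 1 d.p. → 3 s.f.
Carrying full precision, 18.26 ÷ 55.581 = 0.328529533474…; keep min(3, 3) = 3 s.f.
Rounded to 3 significant figures: 3.29 × 10⁻¹.

3.29 × 10⁻¹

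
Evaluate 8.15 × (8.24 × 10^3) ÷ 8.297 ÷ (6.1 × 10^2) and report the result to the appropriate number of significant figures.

13

8.15 × (8.24 × 10^3) ÷ 8.297 ÷ (6.1 × 10^2) = 13.2688686608…
Multiplication/division keeps the fewest significant figures: 8.15 → 3 s.f., 8.24 × 10^3 → 3 s.f., 8.297 → 4 s.f., 6.1 × 10^2 → 2 s.f.; limit is 2.
Rounded to 2 significant figures: 13.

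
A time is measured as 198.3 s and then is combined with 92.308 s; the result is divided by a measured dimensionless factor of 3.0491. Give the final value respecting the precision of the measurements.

95.31 s

198.3 s + 92.308 s = 290.608 s; the sum is limited to 1 decimal place (4 s.f.).
Carrying full precision, 290.608 ÷ 3.0491 = 95.3094355712… s; 3.0491 has 5 s.f., so the result keeps min(4, 5) = 4 s.f.
Rounded to 4 significant figures: 95.31 s.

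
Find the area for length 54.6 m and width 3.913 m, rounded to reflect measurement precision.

214 m²

area = 54.6 m × 3.913 m = 213.6498 m².
54.6 has 3 significant figures; 3.913 has 4.
Division/multiplication keeps the fewest: 3 significant figures.
Rounded: 214 m².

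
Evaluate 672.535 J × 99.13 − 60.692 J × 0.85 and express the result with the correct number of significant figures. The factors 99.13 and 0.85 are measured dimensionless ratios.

6.662 × 10⁴ J

672.535 × 99.13 = 66668.39455 → 6.667 × 10⁴ J (4 s.f., last digit at the 10^1 place).
60.692 × 0.85 = 51.5882 → 52 J (2 s.f., last digit at the 10^0 place).
Difference: 66616.80635 J; keep the coarser place, 10^1.
Result: 6.662 × 10⁴ J.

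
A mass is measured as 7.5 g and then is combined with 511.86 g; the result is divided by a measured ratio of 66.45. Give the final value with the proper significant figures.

7.5 g + 511.86 g = 519.36 g; the sum is limited to 1 decimal place (4 s.f.).
Carrying full precision, 519.36 ÷ 66.45 = 7.8158013544… g; 66.45 has 4 s.f., so the result keeps min(4, 4) = 4 s.f.
Rounded to 4 significant figures: 7.816 g.

7.816 g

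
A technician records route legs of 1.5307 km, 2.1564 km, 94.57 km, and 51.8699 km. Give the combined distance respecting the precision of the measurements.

1.5013 × 10^2 km

1.5307 km + 2.1564 km + 94.57 km + 51.8699 km = 150.1270 km.
Addition/subtraction keeps the fewest decimal places: 1.5307 → 4 decimal places, 2.1564 → 4 decimal places, 94.57 → 2 decimal places, 51.8699 → 4 decimal places; limit is 2.
Rounded to 2 decimal places: 1.5013 × 10^2 km.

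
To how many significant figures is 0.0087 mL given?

0.0087: leading zeros are not significant.

2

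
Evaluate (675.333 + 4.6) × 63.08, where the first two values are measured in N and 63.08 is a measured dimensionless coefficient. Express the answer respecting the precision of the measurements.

4.289 × 10⁴ N

675.333 N + 4.6 N = 679.933 N; the sum is limited to 1 decimal place (4 s.f.).
Carrying full precision, 679.933 × 63.08 = 42890.17364 N; 63.08 has 4 s.f., so the result keeps min(4, 4) = 4 s.f.
Rounded to 4 significant figures: 4.289 × 10⁴ N.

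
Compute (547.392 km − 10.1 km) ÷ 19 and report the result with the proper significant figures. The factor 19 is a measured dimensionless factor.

28 km

547.392 km − 10.1 km = 537.292 km; the difference is limited to 1 decimal place (4 s.f.).
Carrying full precision, 537.292 ÷ 19 = 28.2785263158… km; 19 has 2 s.f., so the result keeps min(4, 2) = 2 s.f.
Rounded to 2 significant figures: 28 km.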